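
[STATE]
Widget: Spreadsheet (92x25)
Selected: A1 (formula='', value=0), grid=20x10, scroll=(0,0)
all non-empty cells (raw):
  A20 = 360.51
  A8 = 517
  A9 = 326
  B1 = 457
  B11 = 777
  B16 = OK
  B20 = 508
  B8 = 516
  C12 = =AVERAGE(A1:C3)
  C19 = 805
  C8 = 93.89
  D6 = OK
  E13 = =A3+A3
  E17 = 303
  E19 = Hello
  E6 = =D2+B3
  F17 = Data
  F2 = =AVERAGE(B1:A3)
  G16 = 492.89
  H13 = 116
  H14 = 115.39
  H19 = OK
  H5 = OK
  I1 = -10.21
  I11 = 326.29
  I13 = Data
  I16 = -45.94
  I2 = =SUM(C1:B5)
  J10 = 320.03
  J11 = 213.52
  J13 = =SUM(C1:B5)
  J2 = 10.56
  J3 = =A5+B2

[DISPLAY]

A1:                                                                                         
       A       B       C       D       E       F       G       H       I       J            
--------------------------------------------------------------------------------------------
  1      [0]     457       0       0       0       0       0       0  -10.21       0        
  2        0       0       0       0       0   76.17       0       0     457   10.56        
  3        0       0       0       0       0       0       0       0       0       0        
  4        0       0       0       0       0       0       0       0       0       0        
  5        0       0       0       0       0       0       0OK             0       0        
  6        0       0       0OK             0       0       0       0       0       0        
  7        0       0       0       0       0       0       0       0       0       0        
  8      517     516   93.89       0       0       0       0       0       0       0        
  9      326       0       0       0       0       0       0       0       0       0        
 10        0       0       0       0       0       0       0       0       0  320.03        
 11        0     777       0       0       0       0       0       0  326.29  213.52        
 12        0       0   50.78       0       0       0       0       0       0       0        
 13        0       0       0       0       0       0       0     116Data         457        
 14        0       0       0       0       0       0       0  115.39       0       0        
 15        0       0       0       0       0       0       0       0       0       0        
 16        0OK             0       0       0       0  492.89       0  -45.94       0        
 17        0       0       0       0     303Data           0       0       0       0        
 18        0       0       0       0       0       0       0       0       0       0        
 19        0       0     805       0Hello          0       0OK             0       0        
 20   360.51     508       0       0       0       0       0       0       0       0        
                                                                                            
                                                                                            


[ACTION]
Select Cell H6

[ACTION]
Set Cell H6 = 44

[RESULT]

H6: 44                                                                                      
       A       B       C       D       E       F       G       H       I       J            
--------------------------------------------------------------------------------------------
  1        0     457       0       0       0       0       0       0  -10.21       0        
  2        0       0       0       0       0   76.17       0       0     457   10.56        
  3        0       0       0       0       0       0       0       0       0       0        
  4        0       0       0       0       0       0       0       0       0       0        
  5        0       0       0       0       0       0       0OK             0       0        
  6        0       0       0OK             0       0       0    [44]       0       0        
  7        0       0       0       0       0       0       0       0       0       0        
  8      517     516   93.89       0       0       0       0       0       0       0        
  9      326       0       0       0       0       0       0       0       0       0        
 10        0       0       0       0       0       0       0       0       0  320.03        
 11        0     777       0       0       0       0       0       0  326.29  213.52        
 12        0       0   50.78       0       0       0       0       0       0       0        
 13        0       0       0       0       0       0       0     116Data         457        
 14        0       0       0       0       0       0       0  115.39       0       0        
 15        0       0       0       0       0       0       0       0       0       0        
 16        0OK             0       0       0       0  492.89       0  -45.94       0        
 17        0       0       0       0     303Data           0       0       0       0        
 18        0       0       0       0       0       0       0       0       0       0        
 19        0       0     805       0Hello          0       0OK             0       0        
 20   360.51     508       0       0       0       0       0       0       0       0        
                                                                                            
                                                                                            


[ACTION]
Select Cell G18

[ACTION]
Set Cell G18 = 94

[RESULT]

G18: 94                                                                                     
       A       B       C       D       E       F       G       H       I       J            
--------------------------------------------------------------------------------------------
  1        0     457       0       0       0       0       0       0  -10.21       0        
  2        0       0       0       0       0   76.17       0       0     457   10.56        
  3        0       0       0       0       0       0       0       0       0       0        
  4        0       0       0       0       0       0       0       0       0       0        
  5        0       0       0       0       0       0       0OK             0       0        
  6        0       0       0OK             0       0       0      44       0       0        
  7        0       0       0       0       0       0       0       0       0       0        
  8      517     516   93.89       0       0       0       0       0       0       0        
  9      326       0       0       0       0       0       0       0       0       0        
 10        0       0       0       0       0       0       0       0       0  320.03        
 11        0     777       0       0       0       0       0       0  326.29  213.52        
 12        0       0   50.78       0       0       0       0       0       0       0        
 13        0       0       0       0       0       0       0     116Data         457        
 14        0       0       0       0       0       0       0  115.39       0       0        
 15        0       0       0       0       0       0       0       0       0       0        
 16        0OK             0       0       0       0  492.89       0  -45.94       0        
 17        0       0       0       0     303Data           0       0       0       0        
 18        0       0       0       0       0       0    [94]       0       0       0        
 19        0       0     805       0Hello          0       0OK             0       0        
 20   360.51     508       0       0       0       0       0       0       0       0        
                                                                                            
                                                                                            


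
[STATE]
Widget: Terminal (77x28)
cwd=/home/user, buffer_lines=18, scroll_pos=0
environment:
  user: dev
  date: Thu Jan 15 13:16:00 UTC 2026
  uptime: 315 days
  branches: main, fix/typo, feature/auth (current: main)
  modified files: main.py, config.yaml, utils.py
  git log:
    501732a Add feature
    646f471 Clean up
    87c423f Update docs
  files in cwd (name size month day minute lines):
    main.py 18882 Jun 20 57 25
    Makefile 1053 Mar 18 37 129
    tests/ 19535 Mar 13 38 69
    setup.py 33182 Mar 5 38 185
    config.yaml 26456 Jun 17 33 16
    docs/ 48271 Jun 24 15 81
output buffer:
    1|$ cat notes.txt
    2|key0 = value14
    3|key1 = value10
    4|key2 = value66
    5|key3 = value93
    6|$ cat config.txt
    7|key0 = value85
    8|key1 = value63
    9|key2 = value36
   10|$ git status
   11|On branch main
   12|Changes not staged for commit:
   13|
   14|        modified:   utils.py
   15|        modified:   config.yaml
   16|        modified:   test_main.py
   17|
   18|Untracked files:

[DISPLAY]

$ cat notes.txt                                                              
key0 = value14                                                               
key1 = value10                                                               
key2 = value66                                                               
key3 = value93                                                               
$ cat config.txt                                                             
key0 = value85                                                               
key1 = value63                                                               
key2 = value36                                                               
$ git status                                                                 
On branch main                                                               
Changes not staged for commit:                                               
                                                                             
        modified:   utils.py                                                 
        modified:   config.yaml                                              
        modified:   test_main.py                                             
                                                                             
Untracked files:                                                             
$ █                                                                          
                                                                             
                                                                             
                                                                             
                                                                             
                                                                             
                                                                             
                                                                             
                                                                             
                                                                             


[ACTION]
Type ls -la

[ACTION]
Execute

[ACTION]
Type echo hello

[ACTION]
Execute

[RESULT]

$ cat notes.txt                                                              
key0 = value14                                                               
key1 = value10                                                               
key2 = value66                                                               
key3 = value93                                                               
$ cat config.txt                                                             
key0 = value85                                                               
key1 = value63                                                               
key2 = value36                                                               
$ git status                                                                 
On branch main                                                               
Changes not staged for commit:                                               
                                                                             
        modified:   utils.py                                                 
        modified:   config.yaml                                              
        modified:   test_main.py                                             
                                                                             
Untracked files:                                                             
$ ls -la                                                                     
-rw-r--r--  1 dev group    18882 Jun 20 10:57 main.py                        
-rw-r--r--  1 dev group     1053 Mar 18 10:37 Makefile                       
drwxr-xr-x  1 dev group    19535 Mar 13 10:38 tests/                         
-rw-r--r--  1 dev group    33182 Mar  5 10:38 setup.py                       
-rw-r--r--  1 dev group    26456 Jun 17 10:33 config.yaml                    
drwxr-xr-x  1 dev group    48271 Jun 24 10:15 docs/                          
$ echo hello                                                                 
hello                                                                        
$ █                                                                          


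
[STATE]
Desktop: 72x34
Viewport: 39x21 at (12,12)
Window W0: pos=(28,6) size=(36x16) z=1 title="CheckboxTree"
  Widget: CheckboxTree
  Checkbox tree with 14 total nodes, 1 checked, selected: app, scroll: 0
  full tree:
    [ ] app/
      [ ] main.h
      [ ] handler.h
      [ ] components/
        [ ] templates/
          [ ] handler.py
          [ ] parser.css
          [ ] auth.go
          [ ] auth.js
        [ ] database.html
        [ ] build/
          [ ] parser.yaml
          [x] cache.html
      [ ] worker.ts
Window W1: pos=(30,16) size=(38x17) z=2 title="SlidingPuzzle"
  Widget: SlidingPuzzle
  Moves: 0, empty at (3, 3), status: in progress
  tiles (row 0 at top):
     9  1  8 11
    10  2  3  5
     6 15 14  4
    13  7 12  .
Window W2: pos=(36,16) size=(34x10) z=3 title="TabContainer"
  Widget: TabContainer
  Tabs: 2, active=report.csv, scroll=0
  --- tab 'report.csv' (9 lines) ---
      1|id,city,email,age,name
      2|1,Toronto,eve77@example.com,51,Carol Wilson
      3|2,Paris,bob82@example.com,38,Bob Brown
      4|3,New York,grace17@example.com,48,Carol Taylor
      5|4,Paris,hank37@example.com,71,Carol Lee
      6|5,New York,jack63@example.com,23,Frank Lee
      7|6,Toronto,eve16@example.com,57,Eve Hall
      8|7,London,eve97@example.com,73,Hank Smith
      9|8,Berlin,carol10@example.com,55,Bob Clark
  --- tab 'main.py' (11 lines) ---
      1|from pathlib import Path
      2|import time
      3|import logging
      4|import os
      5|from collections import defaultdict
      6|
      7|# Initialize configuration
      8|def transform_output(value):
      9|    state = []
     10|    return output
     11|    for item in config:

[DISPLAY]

                ┃   [-] components/    
                ┃     [ ] templates/   
                ┃       [ ] handler.py 
                ┃       [ ] parser.css 
                ┃ ┏━━━━━┏━━━━━━━━━━━━━━
                ┃ ┃ Slid┃ TabContainer 
                ┃ ┠─────┠──────────────
                ┃ ┃┌────┃[report.csv]│ 
                ┃ ┃│  9 ┃──────────────
                ┗━┃├────┃id,city,email,
                  ┃│ 10 ┃1,Toronto,eve7
                  ┃├────┃2,Paris,bob82@
                  ┃│  6 ┃3,New York,gra
                  ┃├────┗━━━━━━━━━━━━━━
                  ┃│ 13 │  7 │ 12 │    
                  ┃└────┴────┴────┴────
                  ┃Moves: 0            
                  ┃                    
                  ┃                    
                  ┃                    
                  ┗━━━━━━━━━━━━━━━━━━━━


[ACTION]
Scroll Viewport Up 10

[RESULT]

                                       
                                       
                                       
                                       
                ┏━━━━━━━━━━━━━━━━━━━━━━
                ┃ CheckboxTree         
                ┠──────────────────────
                ┃>[-] app/             
                ┃   [ ] main.h         
                ┃   [ ] handler.h      
                ┃   [-] components/    
                ┃     [ ] templates/   
                ┃       [ ] handler.py 
                ┃       [ ] parser.css 
                ┃ ┏━━━━━┏━━━━━━━━━━━━━━
                ┃ ┃ Slid┃ TabContainer 
                ┃ ┠─────┠──────────────
                ┃ ┃┌────┃[report.csv]│ 
                ┃ ┃│  9 ┃──────────────
                ┗━┃├────┃id,city,email,
                  ┃│ 10 ┃1,Toronto,eve7


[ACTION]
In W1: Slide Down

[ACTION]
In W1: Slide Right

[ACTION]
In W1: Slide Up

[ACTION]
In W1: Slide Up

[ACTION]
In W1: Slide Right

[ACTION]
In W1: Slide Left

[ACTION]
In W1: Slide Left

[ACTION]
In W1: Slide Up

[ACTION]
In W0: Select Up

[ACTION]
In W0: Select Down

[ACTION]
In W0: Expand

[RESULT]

                                       
                                       
                                       
                                       
                ┏━━━━━━━━━━━━━━━━━━━━━━
                ┃ CheckboxTree         
                ┠──────────────────────
                ┃ [-] app/             
                ┃>  [ ] main.h         
                ┃   [ ] handler.h      
                ┃   [-] components/    
                ┃     [ ] templates/   
                ┃       [ ] handler.py 
                ┃       [ ] parser.css 
                ┃ ┏━━━━━┏━━━━━━━━━━━━━━
                ┃ ┃ Slid┃ TabContainer 
                ┃ ┠─────┠──────────────
                ┃ ┃┌────┃[report.csv]│ 
                ┃ ┃│  9 ┃──────────────
                ┗━┃├────┃id,city,email,
                  ┃│ 10 ┃1,Toronto,eve7


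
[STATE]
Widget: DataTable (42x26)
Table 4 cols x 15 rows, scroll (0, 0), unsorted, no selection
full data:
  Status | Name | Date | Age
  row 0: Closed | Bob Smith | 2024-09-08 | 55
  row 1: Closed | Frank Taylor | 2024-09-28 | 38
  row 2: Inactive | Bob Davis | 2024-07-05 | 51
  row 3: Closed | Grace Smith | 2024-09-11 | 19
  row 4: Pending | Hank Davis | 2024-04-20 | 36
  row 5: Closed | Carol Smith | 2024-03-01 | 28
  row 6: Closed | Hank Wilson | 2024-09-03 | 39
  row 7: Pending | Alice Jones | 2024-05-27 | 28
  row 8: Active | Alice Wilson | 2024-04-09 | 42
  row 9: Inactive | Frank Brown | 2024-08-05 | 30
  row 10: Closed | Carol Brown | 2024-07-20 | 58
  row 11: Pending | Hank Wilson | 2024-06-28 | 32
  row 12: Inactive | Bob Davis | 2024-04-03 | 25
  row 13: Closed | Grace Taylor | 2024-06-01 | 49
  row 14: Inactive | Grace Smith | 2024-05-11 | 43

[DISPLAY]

Status  │Name        │Date      │Age      
────────┼────────────┼──────────┼───      
Closed  │Bob Smith   │2024-09-08│55       
Closed  │Frank Taylor│2024-09-28│38       
Inactive│Bob Davis   │2024-07-05│51       
Closed  │Grace Smith │2024-09-11│19       
Pending │Hank Davis  │2024-04-20│36       
Closed  │Carol Smith │2024-03-01│28       
Closed  │Hank Wilson │2024-09-03│39       
Pending │Alice Jones │2024-05-27│28       
Active  │Alice Wilson│2024-04-09│42       
Inactive│Frank Brown │2024-08-05│30       
Closed  │Carol Brown │2024-07-20│58       
Pending │Hank Wilson │2024-06-28│32       
Inactive│Bob Davis   │2024-04-03│25       
Closed  │Grace Taylor│2024-06-01│49       
Inactive│Grace Smith │2024-05-11│43       
                                          
                                          
                                          
                                          
                                          
                                          
                                          
                                          
                                          


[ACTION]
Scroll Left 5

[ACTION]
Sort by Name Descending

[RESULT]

Status  │Name       ▼│Date      │Age      
────────┼────────────┼──────────┼───      
Closed  │Hank Wilson │2024-09-03│39       
Pending │Hank Wilson │2024-06-28│32       
Pending │Hank Davis  │2024-04-20│36       
Closed  │Grace Taylor│2024-06-01│49       
Closed  │Grace Smith │2024-09-11│19       
Inactive│Grace Smith │2024-05-11│43       
Closed  │Frank Taylor│2024-09-28│38       
Inactive│Frank Brown │2024-08-05│30       
Closed  │Carol Smith │2024-03-01│28       
Closed  │Carol Brown │2024-07-20│58       
Closed  │Bob Smith   │2024-09-08│55       
Inactive│Bob Davis   │2024-07-05│51       
Inactive│Bob Davis   │2024-04-03│25       
Active  │Alice Wilson│2024-04-09│42       
Pending │Alice Jones │2024-05-27│28       
                                          
                                          
                                          
                                          
                                          
                                          
                                          
                                          
                                          


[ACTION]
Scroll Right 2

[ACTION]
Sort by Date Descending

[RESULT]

Status  │Name        │Date     ▼│Age      
────────┼────────────┼──────────┼───      
Closed  │Frank Taylor│2024-09-28│38       
Closed  │Grace Smith │2024-09-11│19       
Closed  │Bob Smith   │2024-09-08│55       
Closed  │Hank Wilson │2024-09-03│39       
Inactive│Frank Brown │2024-08-05│30       
Closed  │Carol Brown │2024-07-20│58       
Inactive│Bob Davis   │2024-07-05│51       
Pending │Hank Wilson │2024-06-28│32       
Closed  │Grace Taylor│2024-06-01│49       
Pending │Alice Jones │2024-05-27│28       
Inactive│Grace Smith │2024-05-11│43       
Pending │Hank Davis  │2024-04-20│36       
Active  │Alice Wilson│2024-04-09│42       
Inactive│Bob Davis   │2024-04-03│25       
Closed  │Carol Smith │2024-03-01│28       
                                          
                                          
                                          
                                          
                                          
                                          
                                          
                                          
                                          


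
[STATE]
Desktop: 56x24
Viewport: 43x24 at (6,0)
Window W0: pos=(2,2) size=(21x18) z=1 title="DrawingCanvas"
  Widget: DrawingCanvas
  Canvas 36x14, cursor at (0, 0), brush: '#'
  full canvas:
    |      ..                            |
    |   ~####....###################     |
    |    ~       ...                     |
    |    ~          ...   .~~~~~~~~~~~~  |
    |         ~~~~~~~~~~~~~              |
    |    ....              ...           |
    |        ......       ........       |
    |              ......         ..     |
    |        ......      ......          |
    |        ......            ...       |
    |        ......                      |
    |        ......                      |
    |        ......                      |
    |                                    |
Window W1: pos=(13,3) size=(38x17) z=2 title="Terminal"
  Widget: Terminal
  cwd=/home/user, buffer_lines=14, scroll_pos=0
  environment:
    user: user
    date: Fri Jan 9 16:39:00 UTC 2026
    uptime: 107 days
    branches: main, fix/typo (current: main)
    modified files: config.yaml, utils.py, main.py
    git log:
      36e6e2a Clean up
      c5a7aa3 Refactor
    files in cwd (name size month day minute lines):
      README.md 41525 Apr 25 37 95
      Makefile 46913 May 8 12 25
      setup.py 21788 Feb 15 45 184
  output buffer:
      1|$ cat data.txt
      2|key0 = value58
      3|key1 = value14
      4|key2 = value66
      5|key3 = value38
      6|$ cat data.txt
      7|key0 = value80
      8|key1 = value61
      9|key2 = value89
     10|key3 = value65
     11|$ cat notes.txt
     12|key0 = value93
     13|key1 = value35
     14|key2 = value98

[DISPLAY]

                                           
                                           
━━━━━━━━━━━━━━━━┓                          
awingCa┏━━━━━━━━━━━━━━━━━━━━━━━━━━━━━━━━━━━
───────┃ Terminal                          
   ..  ┠───────────────────────────────────
~####..┃$ cat data.txt                     
 ~     ┃key0 = value58                     
 ~     ┃key1 = value14                     
      ~┃key2 = value66                     
 ....  ┃key3 = value38                     
     ..┃$ cat data.txt                     
       ┃key0 = value80                     
     ..┃key1 = value61                     
     ..┃key2 = value89                     
     ..┃key3 = value65                     
     ..┃$ cat notes.txt                    
     ..┃key0 = value93                     
       ┃key1 = value35                     
━━━━━━━┗━━━━━━━━━━━━━━━━━━━━━━━━━━━━━━━━━━━
                                           
                                           
                                           
                                           


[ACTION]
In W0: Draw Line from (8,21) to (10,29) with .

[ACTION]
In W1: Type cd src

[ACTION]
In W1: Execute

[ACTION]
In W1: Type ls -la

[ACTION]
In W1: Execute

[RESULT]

                                           
                                           
━━━━━━━━━━━━━━━━┓                          
awingCa┏━━━━━━━━━━━━━━━━━━━━━━━━━━━━━━━━━━━
───────┃ Terminal                          
   ..  ┠───────────────────────────────────
~####..┃key2 = value89                     
 ~     ┃key3 = value65                     
 ~     ┃$ cat notes.txt                    
      ~┃key0 = value93                     
 ....  ┃key1 = value35                     
     ..┃key2 = value98                     
       ┃$ cd src                           
     ..┃                                   
     ..┃$ ls -la                           
     ..┃-rw-r--r--  1 user group    41525 A
     ..┃-rw-r--r--  1 user group    46913 M
     ..┃-rw-r--r--  1 user group    21788 F
       ┃$ █                                
━━━━━━━┗━━━━━━━━━━━━━━━━━━━━━━━━━━━━━━━━━━━
                                           
                                           
                                           
                                           


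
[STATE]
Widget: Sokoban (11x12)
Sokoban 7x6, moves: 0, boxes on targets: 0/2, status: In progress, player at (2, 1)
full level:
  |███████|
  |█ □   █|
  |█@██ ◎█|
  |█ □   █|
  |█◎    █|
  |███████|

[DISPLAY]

███████    
█ □   █    
█@██ ◎█    
█ □   █    
█◎    █    
███████    
Moves: 0  0
           
           
           
           
           


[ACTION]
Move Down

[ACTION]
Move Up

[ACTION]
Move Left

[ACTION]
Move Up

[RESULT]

███████    
█@□   █    
█ ██ ◎█    
█ □   █    
█◎    █    
███████    
Moves: 3  0
           
           
           
           
           


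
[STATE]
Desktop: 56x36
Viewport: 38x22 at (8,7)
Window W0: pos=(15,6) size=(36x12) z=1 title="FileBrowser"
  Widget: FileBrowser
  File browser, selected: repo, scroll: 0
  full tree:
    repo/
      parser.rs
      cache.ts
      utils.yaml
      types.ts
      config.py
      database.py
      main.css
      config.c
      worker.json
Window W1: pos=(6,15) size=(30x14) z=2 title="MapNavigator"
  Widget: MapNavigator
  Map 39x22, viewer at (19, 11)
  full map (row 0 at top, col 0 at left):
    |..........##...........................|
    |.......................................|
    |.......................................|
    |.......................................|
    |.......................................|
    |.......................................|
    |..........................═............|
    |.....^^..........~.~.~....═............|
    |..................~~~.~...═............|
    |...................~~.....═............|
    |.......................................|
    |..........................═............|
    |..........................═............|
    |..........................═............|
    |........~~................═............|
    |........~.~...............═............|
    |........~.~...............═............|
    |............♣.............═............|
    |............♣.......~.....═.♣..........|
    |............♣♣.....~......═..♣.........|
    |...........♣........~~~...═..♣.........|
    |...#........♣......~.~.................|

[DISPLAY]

       ┃ FileBrowser                  
       ┠──────────────────────────────
       ┃> [-] repo/                   
       ┃    parser.rs                 
       ┃    cache.ts                  
       ┃    utils.yaml                
       ┃    types.ts                  
       ┃    config.py                 
━━━━━━━━━━━━━━━━━━━━━━━━━━━┓          
MapNavigator               ┃          
───────────────────────────┨━━━━━━━━━━
....................═......┃          
^..........~.~.~....═......┃          
............~~~.~...═......┃          
.............~~.....═......┃          
...........................┃          
.............@......═......┃          
....................═......┃          
....................═......┃          
..~~................═......┃          
..~.~...............═......┃          
━━━━━━━━━━━━━━━━━━━━━━━━━━━┛          


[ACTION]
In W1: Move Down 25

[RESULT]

       ┃ FileBrowser                  
       ┠──────────────────────────────
       ┃> [-] repo/                   
       ┃    parser.rs                 
       ┃    cache.ts                  
       ┃    utils.yaml                
       ┃    types.ts                  
       ┃    config.py                 
━━━━━━━━━━━━━━━━━━━━━━━━━━━┓          
MapNavigator               ┃          
───────────────────────────┨━━━━━━━━━━
..~.~...............═......┃          
......♣.............═......┃          
......♣.......~.....═.♣....┃          
......♣♣.....~......═..♣...┃          
.....♣........~~~...═..♣...┃          
......♣......@.~...........┃          
                           ┃          
                           ┃          
                           ┃          
                           ┃          
━━━━━━━━━━━━━━━━━━━━━━━━━━━┛          


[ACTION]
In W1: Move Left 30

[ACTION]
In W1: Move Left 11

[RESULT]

       ┃ FileBrowser                  
       ┠──────────────────────────────
       ┃> [-] repo/                   
       ┃    parser.rs                 
       ┃    cache.ts                  
       ┃    utils.yaml                
       ┃    types.ts                  
       ┃    config.py                 
━━━━━━━━━━━━━━━━━━━━━━━━━━━┓          
MapNavigator               ┃          
───────────────────────────┨━━━━━━━━━━
             ........~.~...┃          
             ............♣.┃          
             ............♣.┃          
             ............♣♣┃          
             ...........♣..┃          
             @..#........♣.┃          
                           ┃          
                           ┃          
                           ┃          
                           ┃          
━━━━━━━━━━━━━━━━━━━━━━━━━━━┛          


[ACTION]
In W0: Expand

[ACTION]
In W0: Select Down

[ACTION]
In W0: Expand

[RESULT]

       ┃ FileBrowser                  
       ┠──────────────────────────────
       ┃  [-] repo/                   
       ┃  > parser.rs                 
       ┃    cache.ts                  
       ┃    utils.yaml                
       ┃    types.ts                  
       ┃    config.py                 
━━━━━━━━━━━━━━━━━━━━━━━━━━━┓          
MapNavigator               ┃          
───────────────────────────┨━━━━━━━━━━
             ........~.~...┃          
             ............♣.┃          
             ............♣.┃          
             ............♣♣┃          
             ...........♣..┃          
             @..#........♣.┃          
                           ┃          
                           ┃          
                           ┃          
                           ┃          
━━━━━━━━━━━━━━━━━━━━━━━━━━━┛          


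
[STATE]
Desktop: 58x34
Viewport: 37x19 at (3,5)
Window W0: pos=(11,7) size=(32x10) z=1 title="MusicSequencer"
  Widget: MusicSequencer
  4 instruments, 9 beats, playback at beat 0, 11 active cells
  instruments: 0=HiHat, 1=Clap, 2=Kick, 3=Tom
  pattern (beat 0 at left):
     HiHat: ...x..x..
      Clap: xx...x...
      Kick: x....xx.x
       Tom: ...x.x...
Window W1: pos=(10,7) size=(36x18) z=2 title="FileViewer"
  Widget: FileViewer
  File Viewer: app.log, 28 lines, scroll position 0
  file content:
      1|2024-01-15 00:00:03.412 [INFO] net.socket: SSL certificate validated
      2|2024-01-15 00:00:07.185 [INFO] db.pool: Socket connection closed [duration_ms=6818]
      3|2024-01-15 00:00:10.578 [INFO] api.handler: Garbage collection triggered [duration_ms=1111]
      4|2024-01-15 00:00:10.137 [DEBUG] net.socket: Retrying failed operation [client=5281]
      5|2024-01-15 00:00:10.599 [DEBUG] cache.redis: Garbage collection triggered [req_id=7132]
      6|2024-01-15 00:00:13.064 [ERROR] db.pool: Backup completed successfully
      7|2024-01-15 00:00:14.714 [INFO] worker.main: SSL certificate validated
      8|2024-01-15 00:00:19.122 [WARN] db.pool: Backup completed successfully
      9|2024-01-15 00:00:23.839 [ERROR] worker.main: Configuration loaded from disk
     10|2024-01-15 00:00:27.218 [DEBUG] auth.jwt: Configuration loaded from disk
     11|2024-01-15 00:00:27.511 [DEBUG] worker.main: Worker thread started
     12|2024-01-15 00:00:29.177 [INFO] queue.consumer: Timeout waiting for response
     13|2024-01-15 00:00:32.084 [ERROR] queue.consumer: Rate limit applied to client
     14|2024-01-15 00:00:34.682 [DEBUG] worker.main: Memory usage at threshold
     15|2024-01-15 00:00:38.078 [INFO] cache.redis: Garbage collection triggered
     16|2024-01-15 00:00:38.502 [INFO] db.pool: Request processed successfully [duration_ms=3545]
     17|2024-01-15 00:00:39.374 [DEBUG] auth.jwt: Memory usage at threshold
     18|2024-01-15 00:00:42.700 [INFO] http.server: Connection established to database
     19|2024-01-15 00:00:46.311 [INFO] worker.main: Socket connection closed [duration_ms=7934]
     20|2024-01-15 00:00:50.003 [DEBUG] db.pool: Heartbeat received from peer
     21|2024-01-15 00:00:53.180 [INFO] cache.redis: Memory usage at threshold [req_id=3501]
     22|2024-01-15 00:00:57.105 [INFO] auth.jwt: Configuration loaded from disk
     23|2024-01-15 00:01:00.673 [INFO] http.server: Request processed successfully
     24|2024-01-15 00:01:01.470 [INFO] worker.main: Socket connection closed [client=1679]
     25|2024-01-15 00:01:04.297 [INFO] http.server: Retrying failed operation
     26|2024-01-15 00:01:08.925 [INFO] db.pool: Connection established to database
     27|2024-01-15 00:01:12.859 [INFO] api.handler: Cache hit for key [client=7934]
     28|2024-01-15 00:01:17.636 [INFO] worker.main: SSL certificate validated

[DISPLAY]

                                     
                                     
       ┏━━━━━━━━━━━━━━━━━━━━━━━━━━━━━
       ┃ FileViewer                  
       ┠─────────────────────────────
       ┃2024-01-15 00:00:03.412 [INFO
       ┃2024-01-15 00:00:07.185 [INFO
       ┃2024-01-15 00:00:10.578 [INFO
       ┃2024-01-15 00:00:10.137 [DEBU
       ┃2024-01-15 00:00:10.599 [DEBU
       ┃2024-01-15 00:00:13.064 [ERRO
       ┃2024-01-15 00:00:14.714 [INFO
       ┃2024-01-15 00:00:19.122 [WARN
       ┃2024-01-15 00:00:23.839 [ERRO
       ┃2024-01-15 00:00:27.218 [DEBU
       ┃2024-01-15 00:00:27.511 [DEBU
       ┃2024-01-15 00:00:29.177 [INFO
       ┃2024-01-15 00:00:32.084 [ERRO
       ┃2024-01-15 00:00:34.682 [DEBU


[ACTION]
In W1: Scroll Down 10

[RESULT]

                                     
                                     
       ┏━━━━━━━━━━━━━━━━━━━━━━━━━━━━━
       ┃ FileViewer                  
       ┠─────────────────────────────
       ┃2024-01-15 00:00:27.511 [DEBU
       ┃2024-01-15 00:00:29.177 [INFO
       ┃2024-01-15 00:00:32.084 [ERRO
       ┃2024-01-15 00:00:34.682 [DEBU
       ┃2024-01-15 00:00:38.078 [INFO
       ┃2024-01-15 00:00:38.502 [INFO
       ┃2024-01-15 00:00:39.374 [DEBU
       ┃2024-01-15 00:00:42.700 [INFO
       ┃2024-01-15 00:00:46.311 [INFO
       ┃2024-01-15 00:00:50.003 [DEBU
       ┃2024-01-15 00:00:53.180 [INFO
       ┃2024-01-15 00:00:57.105 [INFO
       ┃2024-01-15 00:01:00.673 [INFO
       ┃2024-01-15 00:01:01.470 [INFO


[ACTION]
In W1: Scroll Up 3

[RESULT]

                                     
                                     
       ┏━━━━━━━━━━━━━━━━━━━━━━━━━━━━━
       ┃ FileViewer                  
       ┠─────────────────────────────
       ┃2024-01-15 00:00:19.122 [WARN
       ┃2024-01-15 00:00:23.839 [ERRO
       ┃2024-01-15 00:00:27.218 [DEBU
       ┃2024-01-15 00:00:27.511 [DEBU
       ┃2024-01-15 00:00:29.177 [INFO
       ┃2024-01-15 00:00:32.084 [ERRO
       ┃2024-01-15 00:00:34.682 [DEBU
       ┃2024-01-15 00:00:38.078 [INFO
       ┃2024-01-15 00:00:38.502 [INFO
       ┃2024-01-15 00:00:39.374 [DEBU
       ┃2024-01-15 00:00:42.700 [INFO
       ┃2024-01-15 00:00:46.311 [INFO
       ┃2024-01-15 00:00:50.003 [DEBU
       ┃2024-01-15 00:00:53.180 [INFO
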